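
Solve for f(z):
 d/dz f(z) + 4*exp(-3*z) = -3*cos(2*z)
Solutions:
 f(z) = C1 - 3*sin(2*z)/2 + 4*exp(-3*z)/3


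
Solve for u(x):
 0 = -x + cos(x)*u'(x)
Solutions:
 u(x) = C1 + Integral(x/cos(x), x)


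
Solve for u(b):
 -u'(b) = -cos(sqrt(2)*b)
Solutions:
 u(b) = C1 + sqrt(2)*sin(sqrt(2)*b)/2


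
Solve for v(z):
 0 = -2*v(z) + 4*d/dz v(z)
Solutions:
 v(z) = C1*exp(z/2)


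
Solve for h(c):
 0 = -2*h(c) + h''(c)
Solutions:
 h(c) = C1*exp(-sqrt(2)*c) + C2*exp(sqrt(2)*c)


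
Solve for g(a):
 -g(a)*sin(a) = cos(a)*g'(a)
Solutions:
 g(a) = C1*cos(a)


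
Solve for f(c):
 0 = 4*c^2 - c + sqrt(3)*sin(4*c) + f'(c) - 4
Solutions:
 f(c) = C1 - 4*c^3/3 + c^2/2 + 4*c + sqrt(3)*cos(4*c)/4


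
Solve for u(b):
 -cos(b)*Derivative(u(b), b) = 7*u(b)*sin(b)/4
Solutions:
 u(b) = C1*cos(b)^(7/4)


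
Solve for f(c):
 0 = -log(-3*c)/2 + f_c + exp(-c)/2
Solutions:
 f(c) = C1 + c*log(-c)/2 + c*(-1 + log(3))/2 + exp(-c)/2


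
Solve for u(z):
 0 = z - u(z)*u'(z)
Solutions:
 u(z) = -sqrt(C1 + z^2)
 u(z) = sqrt(C1 + z^2)


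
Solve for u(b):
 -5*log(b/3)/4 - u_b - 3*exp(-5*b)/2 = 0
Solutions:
 u(b) = C1 - 5*b*log(b)/4 + 5*b*(1 + log(3))/4 + 3*exp(-5*b)/10


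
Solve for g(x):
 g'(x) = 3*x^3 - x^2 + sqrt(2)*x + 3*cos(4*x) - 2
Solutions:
 g(x) = C1 + 3*x^4/4 - x^3/3 + sqrt(2)*x^2/2 - 2*x + 3*sin(4*x)/4


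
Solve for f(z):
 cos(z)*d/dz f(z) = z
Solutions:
 f(z) = C1 + Integral(z/cos(z), z)


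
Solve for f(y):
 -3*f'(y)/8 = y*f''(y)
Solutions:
 f(y) = C1 + C2*y^(5/8)


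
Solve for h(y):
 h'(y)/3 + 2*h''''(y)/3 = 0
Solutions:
 h(y) = C1 + C4*exp(-2^(2/3)*y/2) + (C2*sin(2^(2/3)*sqrt(3)*y/4) + C3*cos(2^(2/3)*sqrt(3)*y/4))*exp(2^(2/3)*y/4)


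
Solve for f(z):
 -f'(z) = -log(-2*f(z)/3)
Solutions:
 -Integral(1/(log(-_y) - log(3) + log(2)), (_y, f(z))) = C1 - z


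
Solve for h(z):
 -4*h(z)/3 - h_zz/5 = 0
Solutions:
 h(z) = C1*sin(2*sqrt(15)*z/3) + C2*cos(2*sqrt(15)*z/3)


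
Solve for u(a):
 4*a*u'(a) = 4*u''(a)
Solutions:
 u(a) = C1 + C2*erfi(sqrt(2)*a/2)


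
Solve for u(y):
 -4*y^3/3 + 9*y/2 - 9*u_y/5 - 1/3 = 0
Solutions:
 u(y) = C1 - 5*y^4/27 + 5*y^2/4 - 5*y/27


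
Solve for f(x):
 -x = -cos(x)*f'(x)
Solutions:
 f(x) = C1 + Integral(x/cos(x), x)


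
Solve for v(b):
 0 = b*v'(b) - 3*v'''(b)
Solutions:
 v(b) = C1 + Integral(C2*airyai(3^(2/3)*b/3) + C3*airybi(3^(2/3)*b/3), b)


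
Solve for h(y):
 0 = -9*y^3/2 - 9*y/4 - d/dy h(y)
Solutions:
 h(y) = C1 - 9*y^4/8 - 9*y^2/8


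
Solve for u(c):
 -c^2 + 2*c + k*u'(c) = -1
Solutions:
 u(c) = C1 + c^3/(3*k) - c^2/k - c/k


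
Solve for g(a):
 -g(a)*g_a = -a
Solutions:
 g(a) = -sqrt(C1 + a^2)
 g(a) = sqrt(C1 + a^2)


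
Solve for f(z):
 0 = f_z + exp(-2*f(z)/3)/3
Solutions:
 f(z) = 3*log(-sqrt(C1 - z)) - 3*log(3) + 3*log(2)/2
 f(z) = 3*log(C1 - z)/2 - 3*log(3) + 3*log(2)/2


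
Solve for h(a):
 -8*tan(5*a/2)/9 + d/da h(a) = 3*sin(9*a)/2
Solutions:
 h(a) = C1 - 16*log(cos(5*a/2))/45 - cos(9*a)/6


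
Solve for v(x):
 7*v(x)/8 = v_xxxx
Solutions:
 v(x) = C1*exp(-14^(1/4)*x/2) + C2*exp(14^(1/4)*x/2) + C3*sin(14^(1/4)*x/2) + C4*cos(14^(1/4)*x/2)


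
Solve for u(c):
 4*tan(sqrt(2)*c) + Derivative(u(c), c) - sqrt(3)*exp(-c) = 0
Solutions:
 u(c) = C1 - sqrt(2)*log(tan(sqrt(2)*c)^2 + 1) - sqrt(3)*exp(-c)


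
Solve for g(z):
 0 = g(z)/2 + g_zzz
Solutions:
 g(z) = C3*exp(-2^(2/3)*z/2) + (C1*sin(2^(2/3)*sqrt(3)*z/4) + C2*cos(2^(2/3)*sqrt(3)*z/4))*exp(2^(2/3)*z/4)


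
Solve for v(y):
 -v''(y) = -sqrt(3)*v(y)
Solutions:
 v(y) = C1*exp(-3^(1/4)*y) + C2*exp(3^(1/4)*y)


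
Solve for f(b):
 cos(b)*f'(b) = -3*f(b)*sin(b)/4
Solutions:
 f(b) = C1*cos(b)^(3/4)


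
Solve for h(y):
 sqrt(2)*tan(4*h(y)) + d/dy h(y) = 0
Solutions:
 h(y) = -asin(C1*exp(-4*sqrt(2)*y))/4 + pi/4
 h(y) = asin(C1*exp(-4*sqrt(2)*y))/4


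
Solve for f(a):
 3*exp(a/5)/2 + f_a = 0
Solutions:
 f(a) = C1 - 15*exp(a/5)/2


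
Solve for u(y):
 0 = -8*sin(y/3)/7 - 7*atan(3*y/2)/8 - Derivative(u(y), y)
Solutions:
 u(y) = C1 - 7*y*atan(3*y/2)/8 + 7*log(9*y^2 + 4)/24 + 24*cos(y/3)/7


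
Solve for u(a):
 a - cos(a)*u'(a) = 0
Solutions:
 u(a) = C1 + Integral(a/cos(a), a)


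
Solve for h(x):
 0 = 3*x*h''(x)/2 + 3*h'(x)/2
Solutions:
 h(x) = C1 + C2*log(x)


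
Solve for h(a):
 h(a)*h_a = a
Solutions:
 h(a) = -sqrt(C1 + a^2)
 h(a) = sqrt(C1 + a^2)


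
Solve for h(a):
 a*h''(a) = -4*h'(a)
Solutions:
 h(a) = C1 + C2/a^3


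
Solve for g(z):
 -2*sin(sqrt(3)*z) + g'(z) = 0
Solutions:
 g(z) = C1 - 2*sqrt(3)*cos(sqrt(3)*z)/3


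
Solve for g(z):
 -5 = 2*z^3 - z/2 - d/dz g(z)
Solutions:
 g(z) = C1 + z^4/2 - z^2/4 + 5*z


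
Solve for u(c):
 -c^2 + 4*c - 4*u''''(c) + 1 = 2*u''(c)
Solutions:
 u(c) = C1 + C2*c + C3*sin(sqrt(2)*c/2) + C4*cos(sqrt(2)*c/2) - c^4/24 + c^3/3 + 5*c^2/4


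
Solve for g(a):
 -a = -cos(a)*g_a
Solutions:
 g(a) = C1 + Integral(a/cos(a), a)


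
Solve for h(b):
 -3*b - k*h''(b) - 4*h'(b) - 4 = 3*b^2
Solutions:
 h(b) = C1 + C2*exp(-4*b/k) - b^3/4 + 3*b^2*k/16 - 3*b^2/8 - 3*b*k^2/32 + 3*b*k/16 - b


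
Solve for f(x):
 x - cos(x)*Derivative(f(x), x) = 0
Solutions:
 f(x) = C1 + Integral(x/cos(x), x)


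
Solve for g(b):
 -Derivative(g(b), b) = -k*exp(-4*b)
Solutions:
 g(b) = C1 - k*exp(-4*b)/4


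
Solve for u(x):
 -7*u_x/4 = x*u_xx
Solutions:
 u(x) = C1 + C2/x^(3/4)


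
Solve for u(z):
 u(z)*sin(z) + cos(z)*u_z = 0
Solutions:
 u(z) = C1*cos(z)


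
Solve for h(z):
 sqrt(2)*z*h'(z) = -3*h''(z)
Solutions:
 h(z) = C1 + C2*erf(2^(3/4)*sqrt(3)*z/6)


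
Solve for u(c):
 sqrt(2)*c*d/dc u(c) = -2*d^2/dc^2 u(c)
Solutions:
 u(c) = C1 + C2*erf(2^(1/4)*c/2)


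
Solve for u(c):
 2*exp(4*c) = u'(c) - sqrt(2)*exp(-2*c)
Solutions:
 u(c) = C1 + exp(4*c)/2 - sqrt(2)*exp(-2*c)/2


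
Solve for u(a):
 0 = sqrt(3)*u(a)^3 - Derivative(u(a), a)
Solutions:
 u(a) = -sqrt(2)*sqrt(-1/(C1 + sqrt(3)*a))/2
 u(a) = sqrt(2)*sqrt(-1/(C1 + sqrt(3)*a))/2


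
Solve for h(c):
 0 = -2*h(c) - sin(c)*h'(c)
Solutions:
 h(c) = C1*(cos(c) + 1)/(cos(c) - 1)


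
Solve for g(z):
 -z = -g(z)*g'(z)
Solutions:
 g(z) = -sqrt(C1 + z^2)
 g(z) = sqrt(C1 + z^2)


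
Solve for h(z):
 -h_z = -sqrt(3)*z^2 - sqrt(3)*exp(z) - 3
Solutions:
 h(z) = C1 + sqrt(3)*z^3/3 + 3*z + sqrt(3)*exp(z)


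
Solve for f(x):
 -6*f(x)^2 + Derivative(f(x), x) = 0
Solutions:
 f(x) = -1/(C1 + 6*x)


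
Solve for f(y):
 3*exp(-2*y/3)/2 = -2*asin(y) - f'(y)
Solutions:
 f(y) = C1 - 2*y*asin(y) - 2*sqrt(1 - y^2) + 9*exp(-2*y/3)/4


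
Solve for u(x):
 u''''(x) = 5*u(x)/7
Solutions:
 u(x) = C1*exp(-5^(1/4)*7^(3/4)*x/7) + C2*exp(5^(1/4)*7^(3/4)*x/7) + C3*sin(5^(1/4)*7^(3/4)*x/7) + C4*cos(5^(1/4)*7^(3/4)*x/7)


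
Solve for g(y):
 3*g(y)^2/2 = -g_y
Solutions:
 g(y) = 2/(C1 + 3*y)


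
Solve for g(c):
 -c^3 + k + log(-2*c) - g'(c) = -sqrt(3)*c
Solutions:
 g(c) = C1 - c^4/4 + sqrt(3)*c^2/2 + c*(k - 1 + log(2)) + c*log(-c)


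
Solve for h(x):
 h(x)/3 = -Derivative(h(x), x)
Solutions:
 h(x) = C1*exp(-x/3)


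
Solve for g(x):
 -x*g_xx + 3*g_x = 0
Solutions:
 g(x) = C1 + C2*x^4


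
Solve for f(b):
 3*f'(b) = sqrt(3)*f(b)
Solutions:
 f(b) = C1*exp(sqrt(3)*b/3)


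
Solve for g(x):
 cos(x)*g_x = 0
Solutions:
 g(x) = C1


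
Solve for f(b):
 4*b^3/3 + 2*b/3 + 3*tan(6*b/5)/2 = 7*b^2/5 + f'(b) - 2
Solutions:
 f(b) = C1 + b^4/3 - 7*b^3/15 + b^2/3 + 2*b - 5*log(cos(6*b/5))/4


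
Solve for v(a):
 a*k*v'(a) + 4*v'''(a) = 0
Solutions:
 v(a) = C1 + Integral(C2*airyai(2^(1/3)*a*(-k)^(1/3)/2) + C3*airybi(2^(1/3)*a*(-k)^(1/3)/2), a)


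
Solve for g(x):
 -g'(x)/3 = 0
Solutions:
 g(x) = C1


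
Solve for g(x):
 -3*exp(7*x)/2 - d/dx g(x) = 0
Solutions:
 g(x) = C1 - 3*exp(7*x)/14


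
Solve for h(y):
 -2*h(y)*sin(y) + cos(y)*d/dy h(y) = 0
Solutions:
 h(y) = C1/cos(y)^2


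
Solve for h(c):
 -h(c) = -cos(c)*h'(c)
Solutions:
 h(c) = C1*sqrt(sin(c) + 1)/sqrt(sin(c) - 1)


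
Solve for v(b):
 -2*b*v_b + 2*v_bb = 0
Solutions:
 v(b) = C1 + C2*erfi(sqrt(2)*b/2)


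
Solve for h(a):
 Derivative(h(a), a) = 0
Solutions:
 h(a) = C1


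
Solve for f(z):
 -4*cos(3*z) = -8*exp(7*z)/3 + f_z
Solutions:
 f(z) = C1 + 8*exp(7*z)/21 - 4*sin(3*z)/3


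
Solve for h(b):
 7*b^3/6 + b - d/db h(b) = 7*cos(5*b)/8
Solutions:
 h(b) = C1 + 7*b^4/24 + b^2/2 - 7*sin(5*b)/40


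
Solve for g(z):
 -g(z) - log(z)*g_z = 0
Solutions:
 g(z) = C1*exp(-li(z))


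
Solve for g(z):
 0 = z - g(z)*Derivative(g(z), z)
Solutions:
 g(z) = -sqrt(C1 + z^2)
 g(z) = sqrt(C1 + z^2)


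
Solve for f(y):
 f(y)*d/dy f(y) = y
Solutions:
 f(y) = -sqrt(C1 + y^2)
 f(y) = sqrt(C1 + y^2)


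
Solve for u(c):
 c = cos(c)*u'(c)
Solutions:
 u(c) = C1 + Integral(c/cos(c), c)


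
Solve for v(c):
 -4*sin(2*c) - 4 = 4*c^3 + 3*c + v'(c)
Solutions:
 v(c) = C1 - c^4 - 3*c^2/2 - 4*c + 2*cos(2*c)


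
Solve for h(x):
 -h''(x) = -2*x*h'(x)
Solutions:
 h(x) = C1 + C2*erfi(x)


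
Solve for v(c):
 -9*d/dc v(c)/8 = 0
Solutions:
 v(c) = C1


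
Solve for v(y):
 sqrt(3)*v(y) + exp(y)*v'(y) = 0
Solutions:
 v(y) = C1*exp(sqrt(3)*exp(-y))


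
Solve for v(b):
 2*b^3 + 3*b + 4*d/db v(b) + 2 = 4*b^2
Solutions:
 v(b) = C1 - b^4/8 + b^3/3 - 3*b^2/8 - b/2


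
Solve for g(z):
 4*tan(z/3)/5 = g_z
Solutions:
 g(z) = C1 - 12*log(cos(z/3))/5


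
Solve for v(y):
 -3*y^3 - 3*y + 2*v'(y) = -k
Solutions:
 v(y) = C1 - k*y/2 + 3*y^4/8 + 3*y^2/4


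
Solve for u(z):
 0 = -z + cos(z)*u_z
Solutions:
 u(z) = C1 + Integral(z/cos(z), z)


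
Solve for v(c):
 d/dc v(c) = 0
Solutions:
 v(c) = C1


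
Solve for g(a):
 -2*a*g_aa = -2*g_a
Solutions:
 g(a) = C1 + C2*a^2


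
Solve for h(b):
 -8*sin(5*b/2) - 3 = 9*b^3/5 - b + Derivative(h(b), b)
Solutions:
 h(b) = C1 - 9*b^4/20 + b^2/2 - 3*b + 16*cos(5*b/2)/5


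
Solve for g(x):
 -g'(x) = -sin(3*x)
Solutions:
 g(x) = C1 - cos(3*x)/3


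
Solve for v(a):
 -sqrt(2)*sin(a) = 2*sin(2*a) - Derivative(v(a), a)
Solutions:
 v(a) = C1 + 2*sin(a)^2 - sqrt(2)*cos(a)


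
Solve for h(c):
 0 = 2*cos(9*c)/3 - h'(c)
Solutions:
 h(c) = C1 + 2*sin(9*c)/27


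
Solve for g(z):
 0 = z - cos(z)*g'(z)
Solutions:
 g(z) = C1 + Integral(z/cos(z), z)


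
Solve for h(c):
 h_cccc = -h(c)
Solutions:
 h(c) = (C1*sin(sqrt(2)*c/2) + C2*cos(sqrt(2)*c/2))*exp(-sqrt(2)*c/2) + (C3*sin(sqrt(2)*c/2) + C4*cos(sqrt(2)*c/2))*exp(sqrt(2)*c/2)


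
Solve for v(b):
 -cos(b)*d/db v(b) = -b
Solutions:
 v(b) = C1 + Integral(b/cos(b), b)


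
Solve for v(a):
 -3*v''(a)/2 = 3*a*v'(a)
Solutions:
 v(a) = C1 + C2*erf(a)


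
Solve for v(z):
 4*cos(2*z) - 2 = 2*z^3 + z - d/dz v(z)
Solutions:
 v(z) = C1 + z^4/2 + z^2/2 + 2*z - 2*sin(2*z)


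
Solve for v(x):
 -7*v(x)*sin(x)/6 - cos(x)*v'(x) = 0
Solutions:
 v(x) = C1*cos(x)^(7/6)


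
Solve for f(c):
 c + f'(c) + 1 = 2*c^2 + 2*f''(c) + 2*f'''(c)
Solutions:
 f(c) = C1 + C2*exp(c*(-1 + sqrt(3))/2) + C3*exp(-c*(1 + sqrt(3))/2) + 2*c^3/3 + 7*c^2/2 + 21*c


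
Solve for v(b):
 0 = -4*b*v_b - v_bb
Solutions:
 v(b) = C1 + C2*erf(sqrt(2)*b)


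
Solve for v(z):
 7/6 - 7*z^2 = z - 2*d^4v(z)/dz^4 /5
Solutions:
 v(z) = C1 + C2*z + C3*z^2 + C4*z^3 + 7*z^6/144 + z^5/48 - 35*z^4/288


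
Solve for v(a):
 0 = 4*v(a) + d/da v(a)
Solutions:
 v(a) = C1*exp(-4*a)


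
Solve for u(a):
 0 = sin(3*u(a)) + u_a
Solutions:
 u(a) = -acos((-C1 - exp(6*a))/(C1 - exp(6*a)))/3 + 2*pi/3
 u(a) = acos((-C1 - exp(6*a))/(C1 - exp(6*a)))/3


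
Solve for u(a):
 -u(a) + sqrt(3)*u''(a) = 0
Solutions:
 u(a) = C1*exp(-3^(3/4)*a/3) + C2*exp(3^(3/4)*a/3)


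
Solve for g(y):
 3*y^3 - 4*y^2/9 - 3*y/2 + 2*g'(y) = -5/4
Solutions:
 g(y) = C1 - 3*y^4/8 + 2*y^3/27 + 3*y^2/8 - 5*y/8


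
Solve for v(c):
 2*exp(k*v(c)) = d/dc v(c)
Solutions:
 v(c) = Piecewise((log(-1/(C1*k + 2*c*k))/k, Ne(k, 0)), (nan, True))
 v(c) = Piecewise((C1 + 2*c, Eq(k, 0)), (nan, True))


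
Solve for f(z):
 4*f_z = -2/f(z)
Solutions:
 f(z) = -sqrt(C1 - z)
 f(z) = sqrt(C1 - z)


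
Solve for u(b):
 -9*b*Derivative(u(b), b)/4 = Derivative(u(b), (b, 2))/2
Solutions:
 u(b) = C1 + C2*erf(3*b/2)


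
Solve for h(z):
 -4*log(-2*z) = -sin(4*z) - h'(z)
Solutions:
 h(z) = C1 + 4*z*log(-z) - 4*z + 4*z*log(2) + cos(4*z)/4


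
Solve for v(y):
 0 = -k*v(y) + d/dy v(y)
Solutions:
 v(y) = C1*exp(k*y)


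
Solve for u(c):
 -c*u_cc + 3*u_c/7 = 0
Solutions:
 u(c) = C1 + C2*c^(10/7)


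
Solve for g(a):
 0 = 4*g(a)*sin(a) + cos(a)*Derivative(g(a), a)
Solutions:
 g(a) = C1*cos(a)^4


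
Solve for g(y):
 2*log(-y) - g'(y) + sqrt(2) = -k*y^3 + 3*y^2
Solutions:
 g(y) = C1 + k*y^4/4 - y^3 + 2*y*log(-y) + y*(-2 + sqrt(2))


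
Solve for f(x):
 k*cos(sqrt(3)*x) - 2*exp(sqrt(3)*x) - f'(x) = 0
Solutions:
 f(x) = C1 + sqrt(3)*k*sin(sqrt(3)*x)/3 - 2*sqrt(3)*exp(sqrt(3)*x)/3


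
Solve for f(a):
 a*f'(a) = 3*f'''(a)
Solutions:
 f(a) = C1 + Integral(C2*airyai(3^(2/3)*a/3) + C3*airybi(3^(2/3)*a/3), a)


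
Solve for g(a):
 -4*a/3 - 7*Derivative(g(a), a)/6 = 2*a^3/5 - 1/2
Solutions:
 g(a) = C1 - 3*a^4/35 - 4*a^2/7 + 3*a/7


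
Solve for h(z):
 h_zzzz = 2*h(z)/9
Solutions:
 h(z) = C1*exp(-2^(1/4)*sqrt(3)*z/3) + C2*exp(2^(1/4)*sqrt(3)*z/3) + C3*sin(2^(1/4)*sqrt(3)*z/3) + C4*cos(2^(1/4)*sqrt(3)*z/3)


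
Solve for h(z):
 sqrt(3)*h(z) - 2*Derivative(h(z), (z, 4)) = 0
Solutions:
 h(z) = C1*exp(-2^(3/4)*3^(1/8)*z/2) + C2*exp(2^(3/4)*3^(1/8)*z/2) + C3*sin(2^(3/4)*3^(1/8)*z/2) + C4*cos(2^(3/4)*3^(1/8)*z/2)


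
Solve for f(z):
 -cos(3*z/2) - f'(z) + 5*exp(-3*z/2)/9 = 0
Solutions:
 f(z) = C1 - 2*sin(3*z/2)/3 - 10*exp(-3*z/2)/27


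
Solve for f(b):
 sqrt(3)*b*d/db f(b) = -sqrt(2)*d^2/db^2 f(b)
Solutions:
 f(b) = C1 + C2*erf(6^(1/4)*b/2)


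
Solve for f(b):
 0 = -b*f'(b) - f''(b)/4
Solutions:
 f(b) = C1 + C2*erf(sqrt(2)*b)


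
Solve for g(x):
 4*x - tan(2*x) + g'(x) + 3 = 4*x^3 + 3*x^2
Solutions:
 g(x) = C1 + x^4 + x^3 - 2*x^2 - 3*x - log(cos(2*x))/2


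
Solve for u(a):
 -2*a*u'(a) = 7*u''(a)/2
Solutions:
 u(a) = C1 + C2*erf(sqrt(14)*a/7)


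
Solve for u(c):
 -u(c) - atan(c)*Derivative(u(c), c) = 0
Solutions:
 u(c) = C1*exp(-Integral(1/atan(c), c))


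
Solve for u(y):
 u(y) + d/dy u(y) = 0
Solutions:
 u(y) = C1*exp(-y)


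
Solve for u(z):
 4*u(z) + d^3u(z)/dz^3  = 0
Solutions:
 u(z) = C3*exp(-2^(2/3)*z) + (C1*sin(2^(2/3)*sqrt(3)*z/2) + C2*cos(2^(2/3)*sqrt(3)*z/2))*exp(2^(2/3)*z/2)


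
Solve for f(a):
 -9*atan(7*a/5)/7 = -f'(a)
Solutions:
 f(a) = C1 + 9*a*atan(7*a/5)/7 - 45*log(49*a^2 + 25)/98


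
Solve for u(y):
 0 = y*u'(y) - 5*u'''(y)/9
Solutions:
 u(y) = C1 + Integral(C2*airyai(15^(2/3)*y/5) + C3*airybi(15^(2/3)*y/5), y)


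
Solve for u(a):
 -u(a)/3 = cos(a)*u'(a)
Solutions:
 u(a) = C1*(sin(a) - 1)^(1/6)/(sin(a) + 1)^(1/6)


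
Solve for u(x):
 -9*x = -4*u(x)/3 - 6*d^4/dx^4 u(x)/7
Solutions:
 u(x) = 27*x/4 + (C1*sin(2^(3/4)*sqrt(3)*7^(1/4)*x/6) + C2*cos(2^(3/4)*sqrt(3)*7^(1/4)*x/6))*exp(-2^(3/4)*sqrt(3)*7^(1/4)*x/6) + (C3*sin(2^(3/4)*sqrt(3)*7^(1/4)*x/6) + C4*cos(2^(3/4)*sqrt(3)*7^(1/4)*x/6))*exp(2^(3/4)*sqrt(3)*7^(1/4)*x/6)


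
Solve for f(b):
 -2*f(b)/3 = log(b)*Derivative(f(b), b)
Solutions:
 f(b) = C1*exp(-2*li(b)/3)


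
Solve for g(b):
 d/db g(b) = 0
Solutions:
 g(b) = C1


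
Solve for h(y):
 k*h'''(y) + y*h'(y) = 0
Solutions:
 h(y) = C1 + Integral(C2*airyai(y*(-1/k)^(1/3)) + C3*airybi(y*(-1/k)^(1/3)), y)


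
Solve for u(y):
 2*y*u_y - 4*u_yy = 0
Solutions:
 u(y) = C1 + C2*erfi(y/2)


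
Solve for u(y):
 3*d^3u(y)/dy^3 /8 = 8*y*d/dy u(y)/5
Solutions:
 u(y) = C1 + Integral(C2*airyai(4*15^(2/3)*y/15) + C3*airybi(4*15^(2/3)*y/15), y)


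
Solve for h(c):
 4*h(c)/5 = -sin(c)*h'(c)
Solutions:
 h(c) = C1*(cos(c) + 1)^(2/5)/(cos(c) - 1)^(2/5)


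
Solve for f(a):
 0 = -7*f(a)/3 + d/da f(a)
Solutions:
 f(a) = C1*exp(7*a/3)


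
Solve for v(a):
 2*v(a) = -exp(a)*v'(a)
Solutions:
 v(a) = C1*exp(2*exp(-a))


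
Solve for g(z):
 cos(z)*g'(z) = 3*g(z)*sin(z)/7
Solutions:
 g(z) = C1/cos(z)^(3/7)


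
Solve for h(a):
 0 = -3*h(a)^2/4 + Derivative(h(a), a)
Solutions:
 h(a) = -4/(C1 + 3*a)


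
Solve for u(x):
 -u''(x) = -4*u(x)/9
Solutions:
 u(x) = C1*exp(-2*x/3) + C2*exp(2*x/3)


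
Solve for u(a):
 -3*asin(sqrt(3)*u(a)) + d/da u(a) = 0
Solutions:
 Integral(1/asin(sqrt(3)*_y), (_y, u(a))) = C1 + 3*a


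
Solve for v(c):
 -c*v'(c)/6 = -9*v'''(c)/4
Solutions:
 v(c) = C1 + Integral(C2*airyai(2^(1/3)*c/3) + C3*airybi(2^(1/3)*c/3), c)


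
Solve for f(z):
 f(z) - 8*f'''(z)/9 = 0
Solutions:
 f(z) = C3*exp(3^(2/3)*z/2) + (C1*sin(3*3^(1/6)*z/4) + C2*cos(3*3^(1/6)*z/4))*exp(-3^(2/3)*z/4)


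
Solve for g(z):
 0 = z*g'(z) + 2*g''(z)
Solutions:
 g(z) = C1 + C2*erf(z/2)


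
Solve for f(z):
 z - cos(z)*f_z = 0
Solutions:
 f(z) = C1 + Integral(z/cos(z), z)


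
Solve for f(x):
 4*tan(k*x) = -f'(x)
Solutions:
 f(x) = C1 - 4*Piecewise((-log(cos(k*x))/k, Ne(k, 0)), (0, True))


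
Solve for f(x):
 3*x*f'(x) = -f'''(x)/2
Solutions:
 f(x) = C1 + Integral(C2*airyai(-6^(1/3)*x) + C3*airybi(-6^(1/3)*x), x)


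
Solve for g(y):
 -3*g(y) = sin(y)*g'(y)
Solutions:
 g(y) = C1*(cos(y) + 1)^(3/2)/(cos(y) - 1)^(3/2)


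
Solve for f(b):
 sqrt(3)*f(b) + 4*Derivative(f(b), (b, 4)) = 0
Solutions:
 f(b) = (C1*sin(3^(1/8)*b/2) + C2*cos(3^(1/8)*b/2))*exp(-3^(1/8)*b/2) + (C3*sin(3^(1/8)*b/2) + C4*cos(3^(1/8)*b/2))*exp(3^(1/8)*b/2)


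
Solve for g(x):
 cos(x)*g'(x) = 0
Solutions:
 g(x) = C1


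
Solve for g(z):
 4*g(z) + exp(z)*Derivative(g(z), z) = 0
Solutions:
 g(z) = C1*exp(4*exp(-z))


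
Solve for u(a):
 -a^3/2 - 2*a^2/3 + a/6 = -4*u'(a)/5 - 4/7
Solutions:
 u(a) = C1 + 5*a^4/32 + 5*a^3/18 - 5*a^2/48 - 5*a/7


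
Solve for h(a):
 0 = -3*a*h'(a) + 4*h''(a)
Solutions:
 h(a) = C1 + C2*erfi(sqrt(6)*a/4)


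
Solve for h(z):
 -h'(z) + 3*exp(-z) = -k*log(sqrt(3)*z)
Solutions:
 h(z) = C1 + k*z*log(z) + k*z*(-1 + log(3)/2) - 3*exp(-z)


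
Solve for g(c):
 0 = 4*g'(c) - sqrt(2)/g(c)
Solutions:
 g(c) = -sqrt(C1 + 2*sqrt(2)*c)/2
 g(c) = sqrt(C1 + 2*sqrt(2)*c)/2


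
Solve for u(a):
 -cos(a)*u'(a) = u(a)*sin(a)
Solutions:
 u(a) = C1*cos(a)


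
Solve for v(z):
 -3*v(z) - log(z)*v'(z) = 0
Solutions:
 v(z) = C1*exp(-3*li(z))


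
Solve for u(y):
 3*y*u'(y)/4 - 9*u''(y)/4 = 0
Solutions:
 u(y) = C1 + C2*erfi(sqrt(6)*y/6)


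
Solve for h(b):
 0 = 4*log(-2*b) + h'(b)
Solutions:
 h(b) = C1 - 4*b*log(-b) + 4*b*(1 - log(2))


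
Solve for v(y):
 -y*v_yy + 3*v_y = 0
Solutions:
 v(y) = C1 + C2*y^4


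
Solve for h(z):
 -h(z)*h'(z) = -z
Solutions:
 h(z) = -sqrt(C1 + z^2)
 h(z) = sqrt(C1 + z^2)


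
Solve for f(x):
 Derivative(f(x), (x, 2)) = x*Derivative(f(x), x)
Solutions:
 f(x) = C1 + C2*erfi(sqrt(2)*x/2)


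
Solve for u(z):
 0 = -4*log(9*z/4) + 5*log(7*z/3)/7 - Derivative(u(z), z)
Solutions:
 u(z) = C1 - 23*z*log(z)/7 - 61*z*log(3)/7 + 5*z*log(7)/7 + 23*z/7 + 8*z*log(2)


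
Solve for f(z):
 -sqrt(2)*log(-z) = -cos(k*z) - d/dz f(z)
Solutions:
 f(z) = C1 + sqrt(2)*z*(log(-z) - 1) - Piecewise((sin(k*z)/k, Ne(k, 0)), (z, True))


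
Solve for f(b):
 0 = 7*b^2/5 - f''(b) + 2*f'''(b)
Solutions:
 f(b) = C1 + C2*b + C3*exp(b/2) + 7*b^4/60 + 14*b^3/15 + 28*b^2/5


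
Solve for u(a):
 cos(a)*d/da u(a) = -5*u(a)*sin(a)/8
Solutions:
 u(a) = C1*cos(a)^(5/8)


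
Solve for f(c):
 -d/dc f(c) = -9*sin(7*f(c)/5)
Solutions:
 -9*c + 5*log(cos(7*f(c)/5) - 1)/14 - 5*log(cos(7*f(c)/5) + 1)/14 = C1


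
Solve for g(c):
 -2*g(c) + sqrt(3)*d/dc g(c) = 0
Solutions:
 g(c) = C1*exp(2*sqrt(3)*c/3)


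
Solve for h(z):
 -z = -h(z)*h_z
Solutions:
 h(z) = -sqrt(C1 + z^2)
 h(z) = sqrt(C1 + z^2)


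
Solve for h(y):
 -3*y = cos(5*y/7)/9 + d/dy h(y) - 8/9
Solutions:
 h(y) = C1 - 3*y^2/2 + 8*y/9 - 7*sin(5*y/7)/45


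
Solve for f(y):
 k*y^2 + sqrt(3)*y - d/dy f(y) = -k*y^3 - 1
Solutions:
 f(y) = C1 + k*y^4/4 + k*y^3/3 + sqrt(3)*y^2/2 + y


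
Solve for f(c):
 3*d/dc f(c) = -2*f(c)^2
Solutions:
 f(c) = 3/(C1 + 2*c)


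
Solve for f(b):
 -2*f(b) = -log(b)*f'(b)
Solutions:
 f(b) = C1*exp(2*li(b))


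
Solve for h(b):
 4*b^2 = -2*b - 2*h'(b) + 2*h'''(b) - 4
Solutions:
 h(b) = C1 + C2*exp(-b) + C3*exp(b) - 2*b^3/3 - b^2/2 - 6*b


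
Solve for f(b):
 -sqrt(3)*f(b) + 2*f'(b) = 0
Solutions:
 f(b) = C1*exp(sqrt(3)*b/2)


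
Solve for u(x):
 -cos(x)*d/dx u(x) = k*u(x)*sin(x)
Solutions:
 u(x) = C1*exp(k*log(cos(x)))


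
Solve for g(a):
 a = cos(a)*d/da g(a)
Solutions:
 g(a) = C1 + Integral(a/cos(a), a)


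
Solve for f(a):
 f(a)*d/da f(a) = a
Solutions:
 f(a) = -sqrt(C1 + a^2)
 f(a) = sqrt(C1 + a^2)


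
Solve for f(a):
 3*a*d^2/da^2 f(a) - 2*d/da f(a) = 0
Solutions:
 f(a) = C1 + C2*a^(5/3)


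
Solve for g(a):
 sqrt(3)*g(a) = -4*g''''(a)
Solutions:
 g(a) = (C1*sin(3^(1/8)*a/2) + C2*cos(3^(1/8)*a/2))*exp(-3^(1/8)*a/2) + (C3*sin(3^(1/8)*a/2) + C4*cos(3^(1/8)*a/2))*exp(3^(1/8)*a/2)


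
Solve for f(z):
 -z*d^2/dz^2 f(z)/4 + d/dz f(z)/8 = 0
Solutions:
 f(z) = C1 + C2*z^(3/2)


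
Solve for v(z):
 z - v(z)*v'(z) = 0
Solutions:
 v(z) = -sqrt(C1 + z^2)
 v(z) = sqrt(C1 + z^2)


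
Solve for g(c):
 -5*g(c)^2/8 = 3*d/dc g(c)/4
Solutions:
 g(c) = 6/(C1 + 5*c)


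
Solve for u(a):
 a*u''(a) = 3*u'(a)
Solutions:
 u(a) = C1 + C2*a^4


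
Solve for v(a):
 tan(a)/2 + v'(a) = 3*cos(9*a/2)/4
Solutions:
 v(a) = C1 + log(cos(a))/2 + sin(9*a/2)/6


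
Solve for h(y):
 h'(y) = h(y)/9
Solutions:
 h(y) = C1*exp(y/9)


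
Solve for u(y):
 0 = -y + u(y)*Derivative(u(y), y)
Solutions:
 u(y) = -sqrt(C1 + y^2)
 u(y) = sqrt(C1 + y^2)


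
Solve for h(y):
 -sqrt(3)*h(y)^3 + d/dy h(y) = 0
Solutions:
 h(y) = -sqrt(2)*sqrt(-1/(C1 + sqrt(3)*y))/2
 h(y) = sqrt(2)*sqrt(-1/(C1 + sqrt(3)*y))/2


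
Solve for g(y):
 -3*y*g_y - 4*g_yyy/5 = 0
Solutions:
 g(y) = C1 + Integral(C2*airyai(-30^(1/3)*y/2) + C3*airybi(-30^(1/3)*y/2), y)


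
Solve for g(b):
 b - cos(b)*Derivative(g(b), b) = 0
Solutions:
 g(b) = C1 + Integral(b/cos(b), b)


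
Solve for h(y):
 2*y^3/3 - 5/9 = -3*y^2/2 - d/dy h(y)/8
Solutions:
 h(y) = C1 - 4*y^4/3 - 4*y^3 + 40*y/9


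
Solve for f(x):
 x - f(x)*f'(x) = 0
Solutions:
 f(x) = -sqrt(C1 + x^2)
 f(x) = sqrt(C1 + x^2)


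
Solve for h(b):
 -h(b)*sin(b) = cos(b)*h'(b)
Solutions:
 h(b) = C1*cos(b)


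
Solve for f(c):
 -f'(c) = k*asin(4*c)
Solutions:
 f(c) = C1 - k*(c*asin(4*c) + sqrt(1 - 16*c^2)/4)


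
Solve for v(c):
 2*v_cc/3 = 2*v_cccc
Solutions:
 v(c) = C1 + C2*c + C3*exp(-sqrt(3)*c/3) + C4*exp(sqrt(3)*c/3)


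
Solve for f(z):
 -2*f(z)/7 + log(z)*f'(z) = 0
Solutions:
 f(z) = C1*exp(2*li(z)/7)


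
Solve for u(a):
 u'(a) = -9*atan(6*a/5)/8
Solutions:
 u(a) = C1 - 9*a*atan(6*a/5)/8 + 15*log(36*a^2 + 25)/32


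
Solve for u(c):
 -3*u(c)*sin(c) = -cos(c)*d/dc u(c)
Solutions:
 u(c) = C1/cos(c)^3


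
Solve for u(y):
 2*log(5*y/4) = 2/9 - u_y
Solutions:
 u(y) = C1 - 2*y*log(y) + y*log(16/25) + 20*y/9


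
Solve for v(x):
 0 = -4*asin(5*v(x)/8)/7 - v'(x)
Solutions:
 Integral(1/asin(5*_y/8), (_y, v(x))) = C1 - 4*x/7


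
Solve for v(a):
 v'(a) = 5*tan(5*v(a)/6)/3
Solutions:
 v(a) = -6*asin(C1*exp(25*a/18))/5 + 6*pi/5
 v(a) = 6*asin(C1*exp(25*a/18))/5


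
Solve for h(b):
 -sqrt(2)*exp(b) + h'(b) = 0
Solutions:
 h(b) = C1 + sqrt(2)*exp(b)


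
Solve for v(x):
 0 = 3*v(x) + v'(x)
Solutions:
 v(x) = C1*exp(-3*x)


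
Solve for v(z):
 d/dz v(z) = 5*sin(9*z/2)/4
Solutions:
 v(z) = C1 - 5*cos(9*z/2)/18


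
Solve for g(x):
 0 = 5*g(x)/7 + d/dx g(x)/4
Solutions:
 g(x) = C1*exp(-20*x/7)


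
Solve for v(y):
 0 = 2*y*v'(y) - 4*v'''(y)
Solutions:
 v(y) = C1 + Integral(C2*airyai(2^(2/3)*y/2) + C3*airybi(2^(2/3)*y/2), y)


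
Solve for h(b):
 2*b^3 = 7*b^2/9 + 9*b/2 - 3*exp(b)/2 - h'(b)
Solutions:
 h(b) = C1 - b^4/2 + 7*b^3/27 + 9*b^2/4 - 3*exp(b)/2


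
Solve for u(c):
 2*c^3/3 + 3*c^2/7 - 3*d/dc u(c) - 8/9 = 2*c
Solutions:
 u(c) = C1 + c^4/18 + c^3/21 - c^2/3 - 8*c/27


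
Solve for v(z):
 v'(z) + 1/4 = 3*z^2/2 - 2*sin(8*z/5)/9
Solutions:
 v(z) = C1 + z^3/2 - z/4 + 5*cos(8*z/5)/36


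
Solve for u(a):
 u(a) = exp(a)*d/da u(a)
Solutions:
 u(a) = C1*exp(-exp(-a))


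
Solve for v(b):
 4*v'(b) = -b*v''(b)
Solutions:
 v(b) = C1 + C2/b^3


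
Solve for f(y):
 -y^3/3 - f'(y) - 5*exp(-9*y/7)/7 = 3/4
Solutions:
 f(y) = C1 - y^4/12 - 3*y/4 + 5*exp(-9*y/7)/9


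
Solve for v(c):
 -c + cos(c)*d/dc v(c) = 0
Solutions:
 v(c) = C1 + Integral(c/cos(c), c)


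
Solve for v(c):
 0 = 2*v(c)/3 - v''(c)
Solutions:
 v(c) = C1*exp(-sqrt(6)*c/3) + C2*exp(sqrt(6)*c/3)


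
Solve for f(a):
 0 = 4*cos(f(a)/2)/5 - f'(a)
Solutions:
 -4*a/5 - log(sin(f(a)/2) - 1) + log(sin(f(a)/2) + 1) = C1


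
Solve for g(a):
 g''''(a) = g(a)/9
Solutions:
 g(a) = C1*exp(-sqrt(3)*a/3) + C2*exp(sqrt(3)*a/3) + C3*sin(sqrt(3)*a/3) + C4*cos(sqrt(3)*a/3)


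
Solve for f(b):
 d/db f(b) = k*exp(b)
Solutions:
 f(b) = C1 + k*exp(b)


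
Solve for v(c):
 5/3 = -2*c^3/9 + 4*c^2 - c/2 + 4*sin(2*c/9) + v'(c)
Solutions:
 v(c) = C1 + c^4/18 - 4*c^3/3 + c^2/4 + 5*c/3 + 18*cos(2*c/9)


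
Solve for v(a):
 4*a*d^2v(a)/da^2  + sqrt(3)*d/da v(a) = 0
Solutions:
 v(a) = C1 + C2*a^(1 - sqrt(3)/4)


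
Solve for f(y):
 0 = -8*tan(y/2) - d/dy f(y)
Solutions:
 f(y) = C1 + 16*log(cos(y/2))


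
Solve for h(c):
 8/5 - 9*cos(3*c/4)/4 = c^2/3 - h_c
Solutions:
 h(c) = C1 + c^3/9 - 8*c/5 + 3*sin(3*c/4)


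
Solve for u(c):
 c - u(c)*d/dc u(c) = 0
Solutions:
 u(c) = -sqrt(C1 + c^2)
 u(c) = sqrt(C1 + c^2)


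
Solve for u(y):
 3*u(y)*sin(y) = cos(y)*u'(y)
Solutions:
 u(y) = C1/cos(y)^3


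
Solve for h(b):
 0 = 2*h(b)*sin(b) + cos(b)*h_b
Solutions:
 h(b) = C1*cos(b)^2


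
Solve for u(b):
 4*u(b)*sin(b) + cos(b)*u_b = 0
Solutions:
 u(b) = C1*cos(b)^4


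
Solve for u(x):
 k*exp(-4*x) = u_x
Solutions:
 u(x) = C1 - k*exp(-4*x)/4


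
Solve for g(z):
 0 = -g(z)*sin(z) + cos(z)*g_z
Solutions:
 g(z) = C1/cos(z)


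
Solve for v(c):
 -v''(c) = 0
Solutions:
 v(c) = C1 + C2*c


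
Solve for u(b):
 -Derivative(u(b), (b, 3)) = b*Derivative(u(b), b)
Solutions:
 u(b) = C1 + Integral(C2*airyai(-b) + C3*airybi(-b), b)


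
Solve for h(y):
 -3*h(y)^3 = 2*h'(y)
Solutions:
 h(y) = -sqrt(-1/(C1 - 3*y))
 h(y) = sqrt(-1/(C1 - 3*y))


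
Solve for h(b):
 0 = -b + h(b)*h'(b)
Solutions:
 h(b) = -sqrt(C1 + b^2)
 h(b) = sqrt(C1 + b^2)


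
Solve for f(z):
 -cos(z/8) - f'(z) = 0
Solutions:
 f(z) = C1 - 8*sin(z/8)


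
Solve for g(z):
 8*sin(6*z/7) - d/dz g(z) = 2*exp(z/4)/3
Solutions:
 g(z) = C1 - 8*exp(z/4)/3 - 28*cos(6*z/7)/3


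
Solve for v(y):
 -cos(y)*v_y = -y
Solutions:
 v(y) = C1 + Integral(y/cos(y), y)


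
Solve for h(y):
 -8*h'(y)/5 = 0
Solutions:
 h(y) = C1


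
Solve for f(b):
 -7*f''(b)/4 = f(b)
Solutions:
 f(b) = C1*sin(2*sqrt(7)*b/7) + C2*cos(2*sqrt(7)*b/7)


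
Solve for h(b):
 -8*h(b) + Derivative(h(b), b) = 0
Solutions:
 h(b) = C1*exp(8*b)


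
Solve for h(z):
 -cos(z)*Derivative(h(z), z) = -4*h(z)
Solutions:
 h(z) = C1*(sin(z)^2 + 2*sin(z) + 1)/(sin(z)^2 - 2*sin(z) + 1)


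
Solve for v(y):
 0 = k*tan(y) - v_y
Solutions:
 v(y) = C1 - k*log(cos(y))


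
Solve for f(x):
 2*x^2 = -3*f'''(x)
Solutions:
 f(x) = C1 + C2*x + C3*x^2 - x^5/90


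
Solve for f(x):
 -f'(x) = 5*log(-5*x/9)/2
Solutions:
 f(x) = C1 - 5*x*log(-x)/2 + x*(-5*log(5)/2 + 5/2 + 5*log(3))


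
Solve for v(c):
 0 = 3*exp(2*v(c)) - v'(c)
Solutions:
 v(c) = log(-sqrt(-1/(C1 + 3*c))) - log(2)/2
 v(c) = log(-1/(C1 + 3*c))/2 - log(2)/2


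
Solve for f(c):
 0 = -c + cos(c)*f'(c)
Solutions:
 f(c) = C1 + Integral(c/cos(c), c)


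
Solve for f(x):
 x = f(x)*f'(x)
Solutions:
 f(x) = -sqrt(C1 + x^2)
 f(x) = sqrt(C1 + x^2)


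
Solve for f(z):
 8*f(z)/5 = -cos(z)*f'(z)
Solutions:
 f(z) = C1*(sin(z) - 1)^(4/5)/(sin(z) + 1)^(4/5)


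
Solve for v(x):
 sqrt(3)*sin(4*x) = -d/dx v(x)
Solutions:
 v(x) = C1 + sqrt(3)*cos(4*x)/4


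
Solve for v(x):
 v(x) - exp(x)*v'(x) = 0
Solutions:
 v(x) = C1*exp(-exp(-x))


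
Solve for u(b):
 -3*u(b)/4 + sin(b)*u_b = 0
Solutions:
 u(b) = C1*(cos(b) - 1)^(3/8)/(cos(b) + 1)^(3/8)


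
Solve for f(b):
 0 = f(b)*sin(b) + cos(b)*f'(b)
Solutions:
 f(b) = C1*cos(b)


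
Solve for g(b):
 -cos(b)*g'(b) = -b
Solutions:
 g(b) = C1 + Integral(b/cos(b), b)


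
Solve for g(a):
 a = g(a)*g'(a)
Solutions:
 g(a) = -sqrt(C1 + a^2)
 g(a) = sqrt(C1 + a^2)


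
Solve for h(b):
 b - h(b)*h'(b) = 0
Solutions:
 h(b) = -sqrt(C1 + b^2)
 h(b) = sqrt(C1 + b^2)


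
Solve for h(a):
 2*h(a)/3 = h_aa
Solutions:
 h(a) = C1*exp(-sqrt(6)*a/3) + C2*exp(sqrt(6)*a/3)


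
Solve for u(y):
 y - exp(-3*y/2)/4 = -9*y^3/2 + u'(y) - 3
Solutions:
 u(y) = C1 + 9*y^4/8 + y^2/2 + 3*y + exp(-3*y/2)/6


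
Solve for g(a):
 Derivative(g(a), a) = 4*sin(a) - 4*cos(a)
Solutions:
 g(a) = C1 - 4*sqrt(2)*sin(a + pi/4)


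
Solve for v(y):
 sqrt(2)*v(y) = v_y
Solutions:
 v(y) = C1*exp(sqrt(2)*y)


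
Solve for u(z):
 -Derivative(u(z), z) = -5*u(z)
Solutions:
 u(z) = C1*exp(5*z)


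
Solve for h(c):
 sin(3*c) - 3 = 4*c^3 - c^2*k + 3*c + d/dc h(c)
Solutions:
 h(c) = C1 - c^4 + c^3*k/3 - 3*c^2/2 - 3*c - cos(3*c)/3


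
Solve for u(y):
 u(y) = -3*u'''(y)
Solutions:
 u(y) = C3*exp(-3^(2/3)*y/3) + (C1*sin(3^(1/6)*y/2) + C2*cos(3^(1/6)*y/2))*exp(3^(2/3)*y/6)


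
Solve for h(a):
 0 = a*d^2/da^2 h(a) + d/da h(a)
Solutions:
 h(a) = C1 + C2*log(a)


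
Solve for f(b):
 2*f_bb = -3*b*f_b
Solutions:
 f(b) = C1 + C2*erf(sqrt(3)*b/2)


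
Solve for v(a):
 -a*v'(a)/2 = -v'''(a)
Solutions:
 v(a) = C1 + Integral(C2*airyai(2^(2/3)*a/2) + C3*airybi(2^(2/3)*a/2), a)


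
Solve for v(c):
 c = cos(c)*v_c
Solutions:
 v(c) = C1 + Integral(c/cos(c), c)


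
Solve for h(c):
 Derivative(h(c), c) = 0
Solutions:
 h(c) = C1


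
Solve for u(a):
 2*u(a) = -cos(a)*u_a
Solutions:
 u(a) = C1*(sin(a) - 1)/(sin(a) + 1)


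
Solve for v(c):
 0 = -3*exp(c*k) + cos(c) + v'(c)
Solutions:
 v(c) = C1 - sin(c) + 3*exp(c*k)/k


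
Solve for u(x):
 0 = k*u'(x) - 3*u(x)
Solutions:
 u(x) = C1*exp(3*x/k)


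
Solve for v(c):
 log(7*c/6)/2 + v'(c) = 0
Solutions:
 v(c) = C1 - c*log(c)/2 - c*log(7)/2 + c/2 + c*log(6)/2


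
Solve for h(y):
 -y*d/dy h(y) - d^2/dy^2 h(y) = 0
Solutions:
 h(y) = C1 + C2*erf(sqrt(2)*y/2)


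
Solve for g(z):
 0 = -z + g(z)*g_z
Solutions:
 g(z) = -sqrt(C1 + z^2)
 g(z) = sqrt(C1 + z^2)


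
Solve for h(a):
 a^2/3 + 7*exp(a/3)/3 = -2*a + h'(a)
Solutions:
 h(a) = C1 + a^3/9 + a^2 + 7*exp(a/3)


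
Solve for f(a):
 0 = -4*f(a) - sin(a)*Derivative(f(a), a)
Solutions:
 f(a) = C1*(cos(a)^2 + 2*cos(a) + 1)/(cos(a)^2 - 2*cos(a) + 1)


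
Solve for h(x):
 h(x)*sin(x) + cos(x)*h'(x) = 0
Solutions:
 h(x) = C1*cos(x)


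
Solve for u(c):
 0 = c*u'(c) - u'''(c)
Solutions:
 u(c) = C1 + Integral(C2*airyai(c) + C3*airybi(c), c)


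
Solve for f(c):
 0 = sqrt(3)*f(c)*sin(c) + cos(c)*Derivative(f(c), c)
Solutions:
 f(c) = C1*cos(c)^(sqrt(3))


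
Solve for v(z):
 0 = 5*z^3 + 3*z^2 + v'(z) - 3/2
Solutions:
 v(z) = C1 - 5*z^4/4 - z^3 + 3*z/2


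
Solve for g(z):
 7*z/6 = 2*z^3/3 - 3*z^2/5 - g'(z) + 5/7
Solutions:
 g(z) = C1 + z^4/6 - z^3/5 - 7*z^2/12 + 5*z/7


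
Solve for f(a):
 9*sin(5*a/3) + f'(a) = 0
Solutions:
 f(a) = C1 + 27*cos(5*a/3)/5


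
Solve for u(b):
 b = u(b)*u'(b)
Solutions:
 u(b) = -sqrt(C1 + b^2)
 u(b) = sqrt(C1 + b^2)


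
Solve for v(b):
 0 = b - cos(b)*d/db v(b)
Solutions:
 v(b) = C1 + Integral(b/cos(b), b)


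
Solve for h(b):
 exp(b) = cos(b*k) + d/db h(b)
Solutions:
 h(b) = C1 + exp(b) - sin(b*k)/k


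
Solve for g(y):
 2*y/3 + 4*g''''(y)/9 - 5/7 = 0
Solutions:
 g(y) = C1 + C2*y + C3*y^2 + C4*y^3 - y^5/80 + 15*y^4/224


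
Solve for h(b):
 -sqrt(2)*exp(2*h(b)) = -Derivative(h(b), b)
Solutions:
 h(b) = log(-sqrt(-1/(C1 + sqrt(2)*b))) - log(2)/2
 h(b) = log(-1/(C1 + sqrt(2)*b))/2 - log(2)/2


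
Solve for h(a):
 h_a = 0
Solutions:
 h(a) = C1


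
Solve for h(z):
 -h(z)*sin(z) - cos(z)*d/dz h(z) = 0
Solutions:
 h(z) = C1*cos(z)


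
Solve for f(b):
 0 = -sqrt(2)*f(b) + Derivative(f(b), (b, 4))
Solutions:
 f(b) = C1*exp(-2^(1/8)*b) + C2*exp(2^(1/8)*b) + C3*sin(2^(1/8)*b) + C4*cos(2^(1/8)*b)


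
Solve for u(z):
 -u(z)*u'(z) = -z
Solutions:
 u(z) = -sqrt(C1 + z^2)
 u(z) = sqrt(C1 + z^2)


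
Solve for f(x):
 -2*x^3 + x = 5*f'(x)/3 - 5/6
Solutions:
 f(x) = C1 - 3*x^4/10 + 3*x^2/10 + x/2


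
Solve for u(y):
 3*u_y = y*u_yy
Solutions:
 u(y) = C1 + C2*y^4


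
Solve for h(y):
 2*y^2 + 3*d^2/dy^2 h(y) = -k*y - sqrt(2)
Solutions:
 h(y) = C1 + C2*y - k*y^3/18 - y^4/18 - sqrt(2)*y^2/6


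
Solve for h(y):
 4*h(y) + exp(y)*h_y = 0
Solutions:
 h(y) = C1*exp(4*exp(-y))


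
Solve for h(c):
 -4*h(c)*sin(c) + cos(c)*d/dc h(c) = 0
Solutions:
 h(c) = C1/cos(c)^4


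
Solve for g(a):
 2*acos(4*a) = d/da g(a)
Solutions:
 g(a) = C1 + 2*a*acos(4*a) - sqrt(1 - 16*a^2)/2


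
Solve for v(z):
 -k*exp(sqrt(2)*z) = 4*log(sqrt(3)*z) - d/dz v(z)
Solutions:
 v(z) = C1 + sqrt(2)*k*exp(sqrt(2)*z)/2 + 4*z*log(z) + 2*z*(-2 + log(3))


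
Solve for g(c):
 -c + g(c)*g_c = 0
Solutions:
 g(c) = -sqrt(C1 + c^2)
 g(c) = sqrt(C1 + c^2)


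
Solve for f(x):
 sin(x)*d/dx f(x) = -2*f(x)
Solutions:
 f(x) = C1*(cos(x) + 1)/(cos(x) - 1)


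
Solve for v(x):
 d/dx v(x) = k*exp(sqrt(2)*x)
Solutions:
 v(x) = C1 + sqrt(2)*k*exp(sqrt(2)*x)/2


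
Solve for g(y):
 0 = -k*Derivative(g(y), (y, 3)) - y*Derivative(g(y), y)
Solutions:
 g(y) = C1 + Integral(C2*airyai(y*(-1/k)^(1/3)) + C3*airybi(y*(-1/k)^(1/3)), y)


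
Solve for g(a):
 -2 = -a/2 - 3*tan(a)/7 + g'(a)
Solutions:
 g(a) = C1 + a^2/4 - 2*a - 3*log(cos(a))/7


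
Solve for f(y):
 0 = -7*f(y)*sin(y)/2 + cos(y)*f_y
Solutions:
 f(y) = C1/cos(y)^(7/2)


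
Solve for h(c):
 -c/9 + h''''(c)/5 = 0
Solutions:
 h(c) = C1 + C2*c + C3*c^2 + C4*c^3 + c^5/216


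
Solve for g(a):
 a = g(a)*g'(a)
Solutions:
 g(a) = -sqrt(C1 + a^2)
 g(a) = sqrt(C1 + a^2)


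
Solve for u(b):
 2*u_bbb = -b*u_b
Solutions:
 u(b) = C1 + Integral(C2*airyai(-2^(2/3)*b/2) + C3*airybi(-2^(2/3)*b/2), b)


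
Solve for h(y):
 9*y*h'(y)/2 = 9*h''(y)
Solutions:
 h(y) = C1 + C2*erfi(y/2)


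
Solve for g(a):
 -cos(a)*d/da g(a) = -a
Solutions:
 g(a) = C1 + Integral(a/cos(a), a)


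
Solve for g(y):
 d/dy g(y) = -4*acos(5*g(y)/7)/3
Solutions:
 Integral(1/acos(5*_y/7), (_y, g(y))) = C1 - 4*y/3


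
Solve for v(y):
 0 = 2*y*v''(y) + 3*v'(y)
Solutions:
 v(y) = C1 + C2/sqrt(y)


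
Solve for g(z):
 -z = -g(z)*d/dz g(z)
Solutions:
 g(z) = -sqrt(C1 + z^2)
 g(z) = sqrt(C1 + z^2)


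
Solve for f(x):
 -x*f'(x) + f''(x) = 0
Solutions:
 f(x) = C1 + C2*erfi(sqrt(2)*x/2)


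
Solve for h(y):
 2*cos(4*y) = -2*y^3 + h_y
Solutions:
 h(y) = C1 + y^4/2 + sin(4*y)/2


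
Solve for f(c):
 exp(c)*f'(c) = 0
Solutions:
 f(c) = C1


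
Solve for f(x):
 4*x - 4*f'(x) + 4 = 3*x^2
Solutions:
 f(x) = C1 - x^3/4 + x^2/2 + x


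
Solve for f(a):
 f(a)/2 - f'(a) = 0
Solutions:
 f(a) = C1*exp(a/2)


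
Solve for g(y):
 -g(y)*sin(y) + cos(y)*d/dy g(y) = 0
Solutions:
 g(y) = C1/cos(y)


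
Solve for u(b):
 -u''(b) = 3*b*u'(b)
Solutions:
 u(b) = C1 + C2*erf(sqrt(6)*b/2)


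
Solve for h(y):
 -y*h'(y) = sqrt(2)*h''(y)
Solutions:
 h(y) = C1 + C2*erf(2^(1/4)*y/2)


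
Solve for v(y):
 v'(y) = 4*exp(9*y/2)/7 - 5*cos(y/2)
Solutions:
 v(y) = C1 + 8*exp(9*y/2)/63 - 10*sin(y/2)


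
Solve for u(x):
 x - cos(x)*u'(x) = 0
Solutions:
 u(x) = C1 + Integral(x/cos(x), x)


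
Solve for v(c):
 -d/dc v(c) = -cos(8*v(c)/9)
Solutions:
 -c - 9*log(sin(8*v(c)/9) - 1)/16 + 9*log(sin(8*v(c)/9) + 1)/16 = C1


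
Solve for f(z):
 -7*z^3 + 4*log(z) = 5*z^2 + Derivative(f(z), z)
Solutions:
 f(z) = C1 - 7*z^4/4 - 5*z^3/3 + 4*z*log(z) - 4*z


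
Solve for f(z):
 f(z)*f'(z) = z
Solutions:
 f(z) = -sqrt(C1 + z^2)
 f(z) = sqrt(C1 + z^2)


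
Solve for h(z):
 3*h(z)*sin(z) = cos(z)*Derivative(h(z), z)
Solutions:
 h(z) = C1/cos(z)^3


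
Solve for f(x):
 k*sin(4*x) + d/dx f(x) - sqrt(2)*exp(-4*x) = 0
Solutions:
 f(x) = C1 + k*cos(4*x)/4 - sqrt(2)*exp(-4*x)/4


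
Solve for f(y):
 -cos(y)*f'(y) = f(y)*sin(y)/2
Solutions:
 f(y) = C1*sqrt(cos(y))


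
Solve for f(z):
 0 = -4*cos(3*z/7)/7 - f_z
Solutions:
 f(z) = C1 - 4*sin(3*z/7)/3


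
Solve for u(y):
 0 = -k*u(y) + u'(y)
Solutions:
 u(y) = C1*exp(k*y)


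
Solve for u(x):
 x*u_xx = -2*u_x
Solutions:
 u(x) = C1 + C2/x


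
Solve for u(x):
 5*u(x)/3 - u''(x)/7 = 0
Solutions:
 u(x) = C1*exp(-sqrt(105)*x/3) + C2*exp(sqrt(105)*x/3)


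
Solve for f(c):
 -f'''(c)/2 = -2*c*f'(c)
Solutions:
 f(c) = C1 + Integral(C2*airyai(2^(2/3)*c) + C3*airybi(2^(2/3)*c), c)


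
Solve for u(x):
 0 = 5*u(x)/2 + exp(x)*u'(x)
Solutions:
 u(x) = C1*exp(5*exp(-x)/2)


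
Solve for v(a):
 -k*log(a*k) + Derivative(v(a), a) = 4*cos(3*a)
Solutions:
 v(a) = C1 + a*k*(log(a*k) - 1) + 4*sin(3*a)/3


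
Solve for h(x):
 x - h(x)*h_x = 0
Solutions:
 h(x) = -sqrt(C1 + x^2)
 h(x) = sqrt(C1 + x^2)


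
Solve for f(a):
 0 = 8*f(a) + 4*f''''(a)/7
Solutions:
 f(a) = (C1*sin(2^(3/4)*7^(1/4)*a/2) + C2*cos(2^(3/4)*7^(1/4)*a/2))*exp(-2^(3/4)*7^(1/4)*a/2) + (C3*sin(2^(3/4)*7^(1/4)*a/2) + C4*cos(2^(3/4)*7^(1/4)*a/2))*exp(2^(3/4)*7^(1/4)*a/2)


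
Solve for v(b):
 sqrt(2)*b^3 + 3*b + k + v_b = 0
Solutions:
 v(b) = C1 - sqrt(2)*b^4/4 - 3*b^2/2 - b*k


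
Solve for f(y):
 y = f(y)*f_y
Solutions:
 f(y) = -sqrt(C1 + y^2)
 f(y) = sqrt(C1 + y^2)


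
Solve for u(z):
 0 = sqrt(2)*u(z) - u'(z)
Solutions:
 u(z) = C1*exp(sqrt(2)*z)


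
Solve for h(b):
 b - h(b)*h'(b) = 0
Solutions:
 h(b) = -sqrt(C1 + b^2)
 h(b) = sqrt(C1 + b^2)


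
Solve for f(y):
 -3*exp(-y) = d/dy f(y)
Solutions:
 f(y) = C1 + 3*exp(-y)


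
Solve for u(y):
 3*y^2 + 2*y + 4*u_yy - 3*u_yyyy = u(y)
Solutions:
 u(y) = C1*exp(-y) + C2*exp(y) + C3*exp(-sqrt(3)*y/3) + C4*exp(sqrt(3)*y/3) + 3*y^2 + 2*y + 24


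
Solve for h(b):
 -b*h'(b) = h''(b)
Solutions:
 h(b) = C1 + C2*erf(sqrt(2)*b/2)


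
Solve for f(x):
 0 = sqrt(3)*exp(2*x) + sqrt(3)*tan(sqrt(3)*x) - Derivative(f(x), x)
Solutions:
 f(x) = C1 + sqrt(3)*exp(2*x)/2 - log(cos(sqrt(3)*x))


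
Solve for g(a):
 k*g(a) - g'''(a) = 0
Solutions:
 g(a) = C1*exp(a*k^(1/3)) + C2*exp(a*k^(1/3)*(-1 + sqrt(3)*I)/2) + C3*exp(-a*k^(1/3)*(1 + sqrt(3)*I)/2)
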